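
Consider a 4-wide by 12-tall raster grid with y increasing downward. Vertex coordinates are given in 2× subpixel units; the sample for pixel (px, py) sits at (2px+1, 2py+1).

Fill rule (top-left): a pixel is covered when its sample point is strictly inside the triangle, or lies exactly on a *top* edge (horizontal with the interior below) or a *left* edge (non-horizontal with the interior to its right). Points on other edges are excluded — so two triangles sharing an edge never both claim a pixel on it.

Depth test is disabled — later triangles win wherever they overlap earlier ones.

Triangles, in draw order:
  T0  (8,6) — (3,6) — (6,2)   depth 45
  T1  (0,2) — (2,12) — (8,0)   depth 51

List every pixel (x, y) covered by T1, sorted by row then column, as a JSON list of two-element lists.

T0:
  2·area = 20
  edge (8, 6)→(3, 6): d=(-5,0) right/bottom  bias=-1
  edge (3, 6)→(6, 2): d=(3,-4) top-left  bias=+0
  edge (6, 2)→(8, 6): d=(2,4) right/bottom  bias=-1
    (2,2)@(5, 5): e=[5,5,10] → X
    (3,2)@(7, 5): e=[5,13,2] → X
    (2,3)@(5, 7): e=[-5,11,14] → .
    (3,3)@(7, 7): e=[-5,19,6] → .
  covered (2 px):
    . . . .
    . . . .
    . . X X
    . . . .
    . . . .
    . . . .
    . . . .
    . . . .
    . . . .
    . . . .
    . . . .
    . . . .
T1:
  2·area = 84  (B↔C swapped to make it positive)
  edge (0, 2)→(8, 0): d=(8,-2) top-left  bias=+0
  edge (8, 0)→(2, 12): d=(-6,12) right/bottom  bias=-1
  edge (2, 12)→(0, 2): d=(-2,-10) top-left  bias=+0
    (2,0)@(5, 1): e=[2,30,52] → X
    (3,0)@(7, 1): e=[6,6,72] → X
    (0,1)@(1, 3): e=[10,66,8] → X
    (1,1)@(3, 3): e=[14,42,28] → X
    (3,1)@(7, 3): e=[22,-6,68] → .
    (0,2)@(1, 5): e=[26,54,4] → X
    (3,2)@(7, 5): e=[38,-18,64] → .
    (0,3)@(1, 7): e=[42,42,0] → X  [on edge]
    (2,3)@(5, 7): e=[50,-6,40] → .
    (0,4)@(1, 9): e=[58,30,-4] → .
    (1,4)@(3, 9): e=[62,6,16] → X
    (2,4)@(5, 9): e=[66,-18,36] → .
    (1,8)@(3, 17): e=[126,-42,0] → .  [on edge]
  covered (11 px):
    . . X X
    X X X .
    X X X .
    X X . .
    . X . .
    . . . .
    . . . .
    . . . .
    . . . .
    . . . .
    . . . .
    . . . .

Result: [[2,0],[3,0],[0,1],[1,1],[2,1],[0,2],[1,2],[2,2],[0,3],[1,3],[1,4]]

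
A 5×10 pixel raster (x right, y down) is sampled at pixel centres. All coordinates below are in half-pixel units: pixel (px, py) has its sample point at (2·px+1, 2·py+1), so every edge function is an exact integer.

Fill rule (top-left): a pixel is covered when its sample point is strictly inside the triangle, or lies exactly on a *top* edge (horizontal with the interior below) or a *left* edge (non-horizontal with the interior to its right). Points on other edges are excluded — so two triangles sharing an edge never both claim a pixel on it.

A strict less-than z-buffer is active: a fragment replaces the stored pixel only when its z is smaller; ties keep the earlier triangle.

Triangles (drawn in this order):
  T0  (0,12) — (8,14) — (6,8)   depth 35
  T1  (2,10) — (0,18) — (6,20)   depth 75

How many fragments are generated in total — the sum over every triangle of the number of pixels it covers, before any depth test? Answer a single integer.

T0:
  2·area = 44  (B↔C swapped to make it positive)
  edge (0, 12)→(6, 8): d=(6,-4) top-left  bias=+0
  edge (6, 8)→(8, 14): d=(2,6) right/bottom  bias=-1
  edge (8, 14)→(0, 12): d=(-8,-2) top-left  bias=+0
    (2,2)@(5, 5): e=[-22,0,66] → ·  [on edge]
    (2,4)@(5, 9): e=[2,8,34] → #
    (3,4)@(7, 9): e=[10,-4,38] → ·
    (1,5)@(3, 11): e=[6,24,14] → #
    (3,5)@(7, 11): e=[22,0,22] → ·  [on edge]
    (1,6)@(3, 13): e=[18,28,-2] → ·
    (2,6)@(5, 13): e=[26,16,2] → #
    (3,6)@(7, 13): e=[34,4,6] → #
    (4,6)@(9, 13): e=[42,-8,10] → ·
    (2,7)@(5, 15): e=[38,20,-14] → ·
    (3,7)@(7, 15): e=[46,8,-10] → ·
    (4,8)@(9, 17): e=[66,0,-22] → ·  [on edge]
  covered (5 px):
    · · · · ·
    · · · · ·
    · · · · ·
    · · · · ·
    · · # · ·
    · # # · ·
    · · # # ·
    · · · · ·
    · · · · ·
    · · · · ·
T1:
  2·area = 52  (B↔C swapped to make it positive)
  edge (2, 10)→(6, 20): d=(4,10) right/bottom  bias=-1
  edge (6, 20)→(0, 18): d=(-6,-2) top-left  bias=+0
  edge (0, 18)→(2, 10): d=(2,-8) top-left  bias=+0
    (1,6)@(3, 13): e=[2,36,14] → #
    (2,6)@(5, 13): e=[-18,40,30] → ·
    (0,7)@(1, 15): e=[30,20,2] → #
    (2,7)@(5, 15): e=[-10,28,34] → ·
    (0,8)@(1, 17): e=[38,8,6] → #
    (2,8)@(5, 17): e=[-2,16,38] → ·
    (0,9)@(1, 19): e=[46,-4,10] → ·
    (1,9)@(3, 19): e=[26,0,26] → #  [on edge]
    (2,9)@(5, 19): e=[6,4,42] → #
    (3,9)@(7, 19): e=[-14,8,58] → ·
  covered (7 px):
    · · · · ·
    · · · · ·
    · · · · ·
    · · · · ·
    · · · · ·
    · · · · ·
    · # · · ·
    # # · · ·
    # # · · ·
    · # # · ·

Result: 12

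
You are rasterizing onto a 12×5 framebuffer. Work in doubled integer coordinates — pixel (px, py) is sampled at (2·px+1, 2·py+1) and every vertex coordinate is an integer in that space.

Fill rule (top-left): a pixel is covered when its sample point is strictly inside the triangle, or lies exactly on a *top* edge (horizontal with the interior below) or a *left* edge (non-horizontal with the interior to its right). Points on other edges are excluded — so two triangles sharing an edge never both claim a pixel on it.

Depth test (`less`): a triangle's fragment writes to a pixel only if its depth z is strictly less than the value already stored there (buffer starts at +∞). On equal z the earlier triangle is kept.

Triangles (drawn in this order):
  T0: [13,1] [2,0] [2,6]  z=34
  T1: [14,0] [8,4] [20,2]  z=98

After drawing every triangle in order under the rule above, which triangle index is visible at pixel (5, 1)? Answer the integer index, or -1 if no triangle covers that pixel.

T0:
  2·area = 66  (B↔C swapped to make it positive)
  edge (13, 1)→(2, 6): d=(-11,5) right/bottom  bias=-1
  edge (2, 6)→(2, 0): d=(0,-6) top-left  bias=+0
  edge (2, 0)→(13, 1): d=(11,1) right/bottom  bias=-1
    (1,0)@(3, 1): e=[50,6,10] → █
    (2,0)@(5, 1): e=[40,18,8] → █
    (3,0)@(7, 1): e=[30,30,6] → █
    (4,0)@(9, 1): e=[20,42,4] → █
    (5,0)@(11, 1): e=[10,54,2] → █
    (6,0)@(13, 1): e=[0,66,0] → ·  [on edge]
    (1,1)@(3, 3): e=[28,6,32] → █
    (4,1)@(9, 3): e=[-2,42,26] → ·
    (5,1)@(11, 3): e=[-12,54,24] → ·
    (1,2)@(3, 5): e=[6,6,54] → █
    (2,2)@(5, 5): e=[-4,18,52] → ·
    (3,2)@(7, 5): e=[-14,30,50] → ·
  covered (9 px):
    · █ █ █ █ █ · · · · · ·
    · █ █ █ · · · · · · · ·
    · █ · · · · · · · · · ·
    · · · · · · · · · · · ·
    · · · · · · · · · · · ·
T1:
  2·area = 36  (B↔C swapped to make it positive)
  edge (14, 0)→(20, 2): d=(6,2) right/bottom  bias=-1
  edge (20, 2)→(8, 4): d=(-12,2) right/bottom  bias=-1
  edge (8, 4)→(14, 0): d=(6,-4) top-left  bias=+0
    (6,0)@(13, 1): e=[8,26,2] → █
    (7,0)@(15, 1): e=[4,22,10] → █
    (8,0)@(17, 1): e=[0,18,18] → ·  [on edge]
    (5,1)@(11, 3): e=[24,6,6] → █
    (7,1)@(15, 3): e=[16,-2,22] → ·
    (11,1)@(23, 3): e=[0,-18,54] → ·  [on edge]
    (5,2)@(11, 5): e=[36,-18,18] → ·
    (6,2)@(13, 5): e=[32,-22,26] → ·
  covered (4 px):
    · · · · · · █ █ · · · ·
    · · · · · █ █ · · · · ·
    · · · · · · · · · · · ·
    · · · · · · · · · · · ·
    · · · · · · · · · · · ·

Z-buffer (winner per pixel, '.' = empty):
  . 0 0 0 0 0 1 1 . . . .
  . 0 0 0 . 1 1 . . . . .
  . 0 . . . . . . . . . .
  . . . . . . . . . . . .
  . . . . . . . . . . . .

Result: 1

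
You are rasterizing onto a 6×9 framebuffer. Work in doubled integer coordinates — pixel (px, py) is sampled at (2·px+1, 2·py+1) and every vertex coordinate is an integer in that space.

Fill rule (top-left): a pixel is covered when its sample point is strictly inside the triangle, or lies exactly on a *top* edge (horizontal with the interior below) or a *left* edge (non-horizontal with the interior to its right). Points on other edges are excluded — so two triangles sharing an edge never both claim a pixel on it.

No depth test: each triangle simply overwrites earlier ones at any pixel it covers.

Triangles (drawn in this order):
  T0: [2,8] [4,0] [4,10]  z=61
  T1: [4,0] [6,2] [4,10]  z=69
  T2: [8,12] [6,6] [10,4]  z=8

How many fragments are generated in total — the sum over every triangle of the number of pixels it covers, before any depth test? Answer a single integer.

T0:
  2·area = 20
  edge (2, 8)→(4, 0): d=(2,-8) top-left  bias=+0
  edge (4, 0)→(4, 10): d=(0,10) right/bottom  bias=-1
  edge (4, 10)→(2, 8): d=(-2,-2) top-left  bias=+0
    (1,2)@(3, 5): e=[2,10,8] → █
    (2,2)@(5, 5): e=[18,-10,12] → ·
    (0,3)@(1, 7): e=[-10,30,0] → ·  [on edge]
    (1,3)@(3, 7): e=[6,10,4] → █
    (2,3)@(5, 7): e=[22,-10,8] → ·
    (1,4)@(3, 9): e=[10,10,0] → █  [on edge]
    (2,4)@(5, 9): e=[26,-10,4] → ·
    (1,5)@(3, 11): e=[14,10,-4] → ·
    (2,5)@(5, 11): e=[30,-10,0] → ·  [on edge]
    (3,6)@(7, 13): e=[50,-30,0] → ·  [on edge]
    (4,7)@(9, 15): e=[70,-50,0] → ·  [on edge]
    (5,8)@(11, 17): e=[90,-70,0] → ·  [on edge]
  covered (3 px):
    · · · · · ·
    · · · · · ·
    · █ · · · ·
    · █ · · · ·
    · █ · · · ·
    · · · · · ·
    · · · · · ·
    · · · · · ·
    · · · · · ·
T1:
  2·area = 20
  edge (4, 0)→(6, 2): d=(2,2) right/bottom  bias=-1
  edge (6, 2)→(4, 10): d=(-2,8) right/bottom  bias=-1
  edge (4, 10)→(4, 0): d=(0,-10) top-left  bias=+0
    (2,0)@(5, 1): e=[0,10,10] → ·  [on edge]
    (2,1)@(5, 3): e=[4,6,10] → █
    (3,1)@(7, 3): e=[0,-10,30] → ·  [on edge]
    (2,2)@(5, 5): e=[8,2,10] → █
    (3,2)@(7, 5): e=[4,-14,30] → ·
    (4,2)@(9, 5): e=[0,-30,50] → ·  [on edge]
    (2,3)@(5, 7): e=[12,-2,10] → ·
    (5,3)@(11, 7): e=[0,-50,70] → ·  [on edge]
  covered (2 px):
    · · · · · ·
    · · █ · · ·
    · · █ · · ·
    · · · · · ·
    · · · · · ·
    · · · · · ·
    · · · · · ·
    · · · · · ·
    · · · · · ·
T2:
  2·area = 28
  edge (8, 12)→(6, 6): d=(-2,-6) top-left  bias=+0
  edge (6, 6)→(10, 4): d=(4,-2) top-left  bias=+0
  edge (10, 4)→(8, 12): d=(-2,8) right/bottom  bias=-1
    (2,1)@(5, 3): e=[0,-14,42] → ·  [on edge]
    (4,2)@(9, 5): e=[20,2,6] → █
    (5,2)@(11, 5): e=[32,6,-10] → ·
    (3,3)@(7, 7): e=[4,6,18] → █
    (5,3)@(11, 7): e=[28,14,-14] → ·
    (3,4)@(7, 9): e=[0,14,14] → █  [on edge]
    (4,4)@(9, 9): e=[12,18,-2] → ·
    (3,5)@(7, 11): e=[-4,22,10] → ·
    (4,7)@(9, 15): e=[0,42,-14] → ·  [on edge]
  covered (4 px):
    · · · · · ·
    · · · · · ·
    · · · · █ ·
    · · · █ █ ·
    · · · █ · ·
    · · · · · ·
    · · · · · ·
    · · · · · ·
    · · · · · ·

Answer: 9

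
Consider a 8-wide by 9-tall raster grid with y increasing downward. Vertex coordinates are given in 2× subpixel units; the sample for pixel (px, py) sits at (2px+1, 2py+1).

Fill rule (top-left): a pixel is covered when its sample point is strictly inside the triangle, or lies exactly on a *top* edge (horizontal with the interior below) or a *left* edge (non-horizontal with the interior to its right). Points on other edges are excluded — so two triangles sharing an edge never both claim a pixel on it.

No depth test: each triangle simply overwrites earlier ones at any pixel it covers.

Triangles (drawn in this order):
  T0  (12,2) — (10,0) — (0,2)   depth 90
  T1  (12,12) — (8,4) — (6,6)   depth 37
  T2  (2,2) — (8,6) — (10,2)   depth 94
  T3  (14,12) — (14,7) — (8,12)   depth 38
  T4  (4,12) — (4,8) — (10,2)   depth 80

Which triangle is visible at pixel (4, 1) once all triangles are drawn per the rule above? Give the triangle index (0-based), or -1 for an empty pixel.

T0:
  2·area = 24  (B↔C swapped to make it positive)
  edge (12, 2)→(0, 2): d=(-12,0) right/bottom  bias=-1
  edge (0, 2)→(10, 0): d=(10,-2) top-left  bias=+0
  edge (10, 0)→(12, 2): d=(2,2) right/bottom  bias=-1
    (2,0)@(5, 1): e=[12,0,12] → █  [on edge]
    (3,0)@(7, 1): e=[12,4,8] → █
    (4,0)@(9, 1): e=[12,8,4] → █
    (5,0)@(11, 1): e=[12,12,0] → ·  [on edge]
    (2,1)@(5, 3): e=[-12,20,16] → ·
    (3,1)@(7, 3): e=[-12,24,12] → ·
    (4,1)@(9, 3): e=[-12,28,8] → ·
    (6,1)@(13, 3): e=[-12,36,0] → ·  [on edge]
    (7,2)@(15, 5): e=[-36,60,0] → ·  [on edge]
  covered (3 px):
    · · █ █ █ · · ·
    · · · · · · · ·
    · · · · · · · ·
    · · · · · · · ·
    · · · · · · · ·
    · · · · · · · ·
    · · · · · · · ·
    · · · · · · · ·
    · · · · · · · ·
T1:
  2·area = 24  (B↔C swapped to make it positive)
  edge (12, 12)→(6, 6): d=(-6,-6) top-left  bias=+0
  edge (6, 6)→(8, 4): d=(2,-2) top-left  bias=+0
  edge (8, 4)→(12, 12): d=(4,8) right/bottom  bias=-1
    (0,0)@(1, 1): e=[0,-20,44] → ·  [on edge]
    (5,0)@(11, 1): e=[60,0,-36] → ·  [on edge]
    (1,1)@(3, 3): e=[0,-12,36] → ·  [on edge]
    (4,1)@(9, 3): e=[36,0,-12] → ·  [on edge]
    (2,2)@(5, 5): e=[0,-4,28] → ·  [on edge]
    (3,2)@(7, 5): e=[12,0,12] → █  [on edge]
    (4,2)@(9, 5): e=[24,4,-4] → ·
    (2,3)@(5, 7): e=[-12,0,36] → ·  [on edge]
    (3,3)@(7, 7): e=[0,4,20] → █  [on edge]
    (4,3)@(9, 7): e=[12,8,4] → █
    (5,3)@(11, 7): e=[24,12,-12] → ·
    (1,4)@(3, 9): e=[-36,0,60] → ·  [on edge]
    (4,4)@(9, 9): e=[0,12,12] → █  [on edge]
    (0,5)@(1, 11): e=[-60,0,84] → ·  [on edge]
    (5,5)@(11, 11): e=[0,20,4] → █  [on edge]
    (6,6)@(13, 13): e=[0,28,-4] → ·  [on edge]
    (7,7)@(15, 15): e=[0,36,-12] → ·  [on edge]
  covered (5 px):
    · · · · · · · ·
    · · · · · · · ·
    · · · █ · · · ·
    · · · █ █ · · ·
    · · · · █ · · ·
    · · · · · █ · ·
    · · · · · · · ·
    · · · · · · · ·
    · · · · · · · ·
T2:
  2·area = 32  (B↔C swapped to make it positive)
  edge (2, 2)→(10, 2): d=(8,0) top-left  bias=+0
  edge (10, 2)→(8, 6): d=(-2,4) right/bottom  bias=-1
  edge (8, 6)→(2, 2): d=(-6,-4) top-left  bias=+0
    (2,1)@(5, 3): e=[8,18,6] → █
    (3,1)@(7, 3): e=[8,10,14] → █
    (4,1)@(9, 3): e=[8,2,22] → █
    (5,1)@(11, 3): e=[8,-6,30] → ·
    (2,2)@(5, 5): e=[24,14,-6] → ·
    (3,2)@(7, 5): e=[24,6,2] → █
    (4,2)@(9, 5): e=[24,-2,10] → ·
    (3,3)@(7, 7): e=[40,2,-10] → ·
  covered (4 px):
    · · · · · · · ·
    · · █ █ █ · · ·
    · · · █ · · · ·
    · · · · · · · ·
    · · · · · · · ·
    · · · · · · · ·
    · · · · · · · ·
    · · · · · · · ·
    · · · · · · · ·
T3:
  2·area = 30  (B↔C swapped to make it positive)
  edge (14, 12)→(8, 12): d=(-6,0) right/bottom  bias=-1
  edge (8, 12)→(14, 7): d=(6,-5) top-left  bias=+0
  edge (14, 7)→(14, 12): d=(0,5) right/bottom  bias=-1
    (6,4)@(13, 9): e=[18,7,5] → █
    (7,4)@(15, 9): e=[18,17,-5] → ·
    (5,5)@(11, 11): e=[6,9,15] → █
    (7,5)@(15, 11): e=[6,29,-5] → ·
    (5,6)@(11, 13): e=[-6,21,15] → ·
    (6,6)@(13, 13): e=[-6,31,5] → ·
  covered (3 px):
    · · · · · · · ·
    · · · · · · · ·
    · · · · · · · ·
    · · · · · · · ·
    · · · · · · █ ·
    · · · · · █ █ ·
    · · · · · · · ·
    · · · · · · · ·
    · · · · · · · ·
T4:
  2·area = 24
  edge (4, 12)→(4, 8): d=(0,-4) top-left  bias=+0
  edge (4, 8)→(10, 2): d=(6,-6) top-left  bias=+0
  edge (10, 2)→(4, 12): d=(-6,10) right/bottom  bias=-1
    (5,0)@(11, 1): e=[28,0,-4] → ·  [on edge]
    (4,1)@(9, 3): e=[20,0,4] → █  [on edge]
    (5,1)@(11, 3): e=[28,12,-16] → ·
    (3,2)@(7, 5): e=[12,0,12] → █  [on edge]
    (4,2)@(9, 5): e=[20,12,-8] → ·
    (2,3)@(5, 7): e=[4,0,20] → █  [on edge]
    (3,3)@(7, 7): e=[12,12,0] → ·  [on edge]
    (1,4)@(3, 9): e=[-4,0,28] → ·  [on edge]
    (2,4)@(5, 9): e=[4,12,8] → █
    (3,4)@(7, 9): e=[12,24,-12] → ·
    (0,5)@(1, 11): e=[-12,0,36] → ·  [on edge]
    (2,5)@(5, 11): e=[4,24,-4] → ·
    (0,8)@(1, 17): e=[-12,36,0] → ·  [on edge]
  covered (4 px):
    · · · · · · · ·
    · · · · █ · · ·
    · · · █ · · · ·
    · · █ · · · · ·
    · · █ · · · · ·
    · · · · · · · ·
    · · · · · · · ·
    · · · · · · · ·
    · · · · · · · ·

Z-buffer (winner per pixel, '.' = empty):
  . . 0 0 0 . . .
  . . 2 2 4 . . .
  . . . 4 . . . .
  . . 4 1 1 . . .
  . . 4 . 1 . 3 .
  . . . . . 3 3 .
  . . . . . . . .
  . . . . . . . .
  . . . . . . . .

Final: 4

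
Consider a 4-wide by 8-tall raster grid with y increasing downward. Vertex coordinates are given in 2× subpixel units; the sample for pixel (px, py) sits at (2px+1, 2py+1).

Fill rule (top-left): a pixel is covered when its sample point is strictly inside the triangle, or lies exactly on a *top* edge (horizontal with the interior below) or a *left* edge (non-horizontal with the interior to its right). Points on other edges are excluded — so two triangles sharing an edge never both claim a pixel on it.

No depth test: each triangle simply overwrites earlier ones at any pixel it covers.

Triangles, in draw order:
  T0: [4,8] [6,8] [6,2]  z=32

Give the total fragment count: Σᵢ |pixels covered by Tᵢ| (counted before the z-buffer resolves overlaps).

T0:
  2·area = 12  (B↔C swapped to make it positive)
  edge (4, 8)→(6, 2): d=(2,-6) top-left  bias=+0
  edge (6, 2)→(6, 8): d=(0,6) right/bottom  bias=-1
  edge (6, 8)→(4, 8): d=(-2,0) right/bottom  bias=-1
    (2,2)@(5, 5): e=[0,6,6] → #  [on edge]
    (3,2)@(7, 5): e=[12,-6,6] → ·
    (2,3)@(5, 7): e=[4,6,2] → #
    (3,3)@(7, 7): e=[16,-6,2] → ·
    (2,4)@(5, 9): e=[8,6,-2] → ·
    (1,5)@(3, 11): e=[0,18,-6] → ·  [on edge]
  covered (2 px):
    · · · ·
    · · · ·
    · · # ·
    · · # ·
    · · · ·
    · · · ·
    · · · ·
    · · · ·

Result: 2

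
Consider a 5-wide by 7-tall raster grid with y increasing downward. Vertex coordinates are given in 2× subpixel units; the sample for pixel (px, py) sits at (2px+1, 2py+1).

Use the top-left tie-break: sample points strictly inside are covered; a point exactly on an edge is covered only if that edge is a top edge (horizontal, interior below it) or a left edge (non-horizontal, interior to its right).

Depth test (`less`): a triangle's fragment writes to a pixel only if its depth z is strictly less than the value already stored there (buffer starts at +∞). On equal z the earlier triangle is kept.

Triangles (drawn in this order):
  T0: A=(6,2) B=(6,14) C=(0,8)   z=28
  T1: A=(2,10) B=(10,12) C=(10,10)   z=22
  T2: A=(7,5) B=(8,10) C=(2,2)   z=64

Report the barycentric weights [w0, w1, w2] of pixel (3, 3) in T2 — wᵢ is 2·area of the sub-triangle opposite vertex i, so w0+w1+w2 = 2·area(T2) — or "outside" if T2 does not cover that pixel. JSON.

T0:
  2·area = 72
  edge (6, 2)→(6, 14): d=(0,12) right/bottom  bias=-1
  edge (6, 14)→(0, 8): d=(-6,-6) top-left  bias=+0
  edge (0, 8)→(6, 2): d=(6,-6) top-left  bias=+0
    (3,0)@(7, 1): e=[-12,84,0] → ·  [on edge]
    (2,1)@(5, 3): e=[12,60,0] → #  [on edge]
    (3,1)@(7, 3): e=[-12,72,12] → ·
    (1,2)@(3, 5): e=[36,36,0] → #  [on edge]
    (3,2)@(7, 5): e=[-12,60,24] → ·
    (0,3)@(1, 7): e=[60,12,0] → #  [on edge]
    (3,3)@(7, 7): e=[-12,48,36] → ·
    (0,4)@(1, 9): e=[60,0,12] → #  [on edge]
    (3,4)@(7, 9): e=[-12,36,48] → ·
    (0,5)@(1, 11): e=[60,-12,24] → ·
    (1,5)@(3, 11): e=[36,0,36] → #  [on edge]
    (3,5)@(7, 11): e=[-12,24,60] → ·
    (2,6)@(5, 13): e=[12,0,60] → #  [on edge]
  covered (12 px):
    · · · · ·
    · · # · ·
    · # # · ·
    # # # · ·
    # # # · ·
    · # # · ·
    · · # · ·
T1:
  2·area = 16  (B↔C swapped to make it positive)
  edge (2, 10)→(10, 10): d=(8,0) top-left  bias=+0
  edge (10, 10)→(10, 12): d=(0,2) right/bottom  bias=-1
  edge (10, 12)→(2, 10): d=(-8,-2) top-left  bias=+0
    (3,5)@(7, 11): e=[8,6,2] → #
    (4,5)@(9, 11): e=[8,2,6] → #
    (3,6)@(7, 13): e=[24,6,-14] → ·
    (4,6)@(9, 13): e=[24,2,-10] → ·
  covered (2 px):
    · · · · ·
    · · · · ·
    · · · · ·
    · · · · ·
    · · · · ·
    · · · # #
    · · · · ·
T2:
  2·area = 22
  edge (7, 5)→(8, 10): d=(1,5) right/bottom  bias=-1
  edge (8, 10)→(2, 2): d=(-6,-8) top-left  bias=+0
  edge (2, 2)→(7, 5): d=(5,3) right/bottom  bias=-1
    (1,1)@(3, 3): e=[18,2,2] → #
    (2,1)@(5, 3): e=[8,18,-4] → ·
    (1,2)@(3, 5): e=[20,-10,12] → ·
    (2,2)@(5, 5): e=[10,6,6] → #
    (3,2)@(7, 5): e=[0,22,0] → ·  [on edge]
    (2,3)@(5, 7): e=[12,-6,16] → ·
    (3,3)@(7, 7): e=[2,10,10] → #
    (4,3)@(9, 7): e=[-8,26,4] → ·
    (3,4)@(7, 9): e=[4,-2,20] → ·
  covered (3 px):
    · · · · ·
    · # · · ·
    · · # · ·
    · · · # ·
    · · · · ·
    · · · · ·
    · · · · ·

Answer: [10,10,2]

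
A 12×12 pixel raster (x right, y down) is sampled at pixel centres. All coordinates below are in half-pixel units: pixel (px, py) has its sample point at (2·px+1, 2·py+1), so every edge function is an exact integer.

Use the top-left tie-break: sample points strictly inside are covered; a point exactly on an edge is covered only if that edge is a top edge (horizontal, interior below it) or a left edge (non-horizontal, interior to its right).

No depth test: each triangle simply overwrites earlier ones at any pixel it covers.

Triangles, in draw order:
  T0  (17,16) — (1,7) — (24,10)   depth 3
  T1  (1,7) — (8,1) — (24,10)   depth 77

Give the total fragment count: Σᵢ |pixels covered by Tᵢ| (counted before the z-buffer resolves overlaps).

T0:
  2·area = 159
  edge (17, 16)→(1, 7): d=(-16,-9) top-left  bias=+0
  edge (1, 7)→(24, 10): d=(23,3) right/bottom  bias=-1
  edge (24, 10)→(17, 16): d=(-7,6) right/bottom  bias=-1
    (0,3)@(1, 7): e=[0,0,159] → ·  [on edge]
    (2,4)@(5, 9): e=[4,34,121] → #
    (3,4)@(7, 9): e=[22,28,109] → #
    (4,4)@(9, 9): e=[40,22,97] → #
    (5,4)@(11, 9): e=[58,16,85] → #
    (6,4)@(13, 9): e=[76,10,73] → #
    (7,4)@(15, 9): e=[94,4,61] → #
    (8,4)@(17, 9): e=[112,-2,49] → ·
    (2,5)@(5, 11): e=[-28,80,107] → ·
    (3,5)@(7, 11): e=[-10,74,95] → ·
    (4,5)@(9, 11): e=[8,68,83] → #
    (8,5)@(17, 11): e=[80,44,35] → #
  covered (18 px):
    · · · · · · · · · · · ·
    · · · · · · · · · · · ·
    · · · · · · · · · · · ·
    · · · · · · · · · · · ·
    · · # # # # # # · · · ·
    · · · · # # # # # # # ·
    · · · · · · # # # # · ·
    · · · · · · · · # · · ·
    · · · · · · · · · · · ·
    · · · · · · · · · · · ·
    · · · · · · · · · · · ·
    · · · · · · · · · · · ·
T1:
  2·area = 159
  edge (1, 7)→(8, 1): d=(7,-6) top-left  bias=+0
  edge (8, 1)→(24, 10): d=(16,9) right/bottom  bias=-1
  edge (24, 10)→(1, 7): d=(-23,-3) top-left  bias=+0
    (3,1)@(7, 3): e=[8,41,110] → #
    (4,1)@(9, 3): e=[20,23,116] → #
    (5,1)@(11, 3): e=[32,5,122] → #
    (6,1)@(13, 3): e=[44,-13,128] → ·
    (2,2)@(5, 5): e=[10,91,58] → #
    (6,2)@(13, 5): e=[58,19,82] → #
    (7,2)@(15, 5): e=[70,1,88] → #
    (8,2)@(17, 5): e=[82,-17,94] → ·
    (0,3)@(1, 7): e=[0,159,0] → #  [on edge]
    (1,3)@(3, 7): e=[12,141,6] → #
    (8,3)@(17, 7): e=[96,15,48] → #
    (9,3)@(19, 7): e=[108,-3,54] → ·
  covered (21 px):
    · · · · · · · · · · · ·
    · · · # # # · · · · · ·
    · · # # # # # # · · · ·
    # # # # # # # # # · · ·
    · · · · · · · · # # # ·
    · · · · · · · · · · · ·
    · · · · · · · · · · · ·
    · · · · · · · · · · · ·
    · · · · · · · · · · · ·
    · · · · · · · · · · · ·
    · · · · · · · · · · · ·
    · · · · · · · · · · · ·

Final: 39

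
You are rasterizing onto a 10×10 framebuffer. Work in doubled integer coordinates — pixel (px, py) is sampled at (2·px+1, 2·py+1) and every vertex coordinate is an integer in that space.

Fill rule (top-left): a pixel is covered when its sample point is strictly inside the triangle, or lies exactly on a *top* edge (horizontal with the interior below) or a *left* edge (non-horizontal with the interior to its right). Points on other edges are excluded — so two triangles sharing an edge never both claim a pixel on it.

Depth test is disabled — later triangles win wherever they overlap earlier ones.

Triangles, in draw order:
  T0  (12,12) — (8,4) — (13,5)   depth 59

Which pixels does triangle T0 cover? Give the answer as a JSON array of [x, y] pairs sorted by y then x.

T0:
  2·area = 36
  edge (12, 12)→(8, 4): d=(-4,-8) top-left  bias=+0
  edge (8, 4)→(13, 5): d=(5,1) right/bottom  bias=-1
  edge (13, 5)→(12, 12): d=(-1,7) right/bottom  bias=-1
    (1,1)@(3, 3): e=[-36,0,72] → .  [on edge]
    (4,2)@(9, 5): e=[4,4,28] → X
    (5,2)@(11, 5): e=[20,2,14] → X
    (6,2)@(13, 5): e=[36,0,0] → .  [on edge]
    (4,3)@(9, 7): e=[-4,14,26] → .
    (5,3)@(11, 7): e=[12,12,12] → X
    (6,3)@(13, 7): e=[28,10,-2] → .
    (5,4)@(11, 9): e=[4,22,10] → X
    (6,4)@(13, 9): e=[20,20,-4] → .
    (5,5)@(11, 11): e=[-4,32,8] → .
    (5,9)@(11, 19): e=[-36,72,0] → .  [on edge]
  covered (4 px):
    . . . . . . . . . .
    . . . . . . . . . .
    . . . . X X . . . .
    . . . . . X . . . .
    . . . . . X . . . .
    . . . . . . . . . .
    . . . . . . . . . .
    . . . . . . . . . .
    . . . . . . . . . .
    . . . . . . . . . .

Result: [[4,2],[5,2],[5,3],[5,4]]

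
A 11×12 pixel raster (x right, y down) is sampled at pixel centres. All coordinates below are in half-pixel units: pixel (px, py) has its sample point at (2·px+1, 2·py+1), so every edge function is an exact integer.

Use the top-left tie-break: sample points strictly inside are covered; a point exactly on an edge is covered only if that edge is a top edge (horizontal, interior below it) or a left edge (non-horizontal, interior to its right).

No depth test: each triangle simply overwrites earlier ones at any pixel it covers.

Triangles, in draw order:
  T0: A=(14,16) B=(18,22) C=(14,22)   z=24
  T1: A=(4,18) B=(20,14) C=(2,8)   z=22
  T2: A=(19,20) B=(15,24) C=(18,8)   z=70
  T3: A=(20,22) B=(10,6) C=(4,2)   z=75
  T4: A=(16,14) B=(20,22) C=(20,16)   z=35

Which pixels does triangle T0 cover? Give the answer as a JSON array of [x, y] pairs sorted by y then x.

T0:
  2·area = 24
  edge (14, 16)→(18, 22): d=(4,6) right/bottom  bias=-1
  edge (18, 22)→(14, 22): d=(-4,0) right/bottom  bias=-1
  edge (14, 22)→(14, 16): d=(0,-6) top-left  bias=+0
    (7,9)@(15, 19): e=[6,12,6] → █
    (8,9)@(17, 19): e=[-6,12,18] → ·
    (7,10)@(15, 21): e=[14,4,6] → █
    (8,10)@(17, 21): e=[2,4,18] → █
    (9,10)@(19, 21): e=[-10,4,30] → ·
    (7,11)@(15, 23): e=[22,-4,6] → ·
    (8,11)@(17, 23): e=[10,-4,18] → ·
  covered (3 px):
    · · · · · · · · · · ·
    · · · · · · · · · · ·
    · · · · · · · · · · ·
    · · · · · · · · · · ·
    · · · · · · · · · · ·
    · · · · · · · · · · ·
    · · · · · · · · · · ·
    · · · · · · · · · · ·
    · · · · · · · · · · ·
    · · · · · · · █ · · ·
    · · · · · · · █ █ · ·
    · · · · · · · · · · ·
T1:
  2·area = 168  (B↔C swapped to make it positive)
  edge (4, 18)→(2, 8): d=(-2,-10) top-left  bias=+0
  edge (2, 8)→(20, 14): d=(18,6) right/bottom  bias=-1
  edge (20, 14)→(4, 18): d=(-16,4) right/bottom  bias=-1
    (0,1)@(1, 3): e=[0,-84,252] → ·  [on edge]
    (1,4)@(3, 9): e=[8,12,148] → █
    (2,4)@(5, 9): e=[28,0,140] → ·  [on edge]
    (1,5)@(3, 11): e=[4,48,116] → █
    (2,5)@(5, 11): e=[24,36,108] → █
    (3,5)@(7, 11): e=[44,24,100] → █
    (4,5)@(9, 11): e=[64,12,92] → █
    (5,5)@(11, 11): e=[84,0,84] → ·  [on edge]
    (1,6)@(3, 13): e=[0,84,84] → █  [on edge]
    (5,6)@(11, 13): e=[80,36,52] → █
    (6,6)@(13, 13): e=[100,24,44] → █
    (7,6)@(15, 13): e=[120,12,36] → █
    (8,6)@(17, 13): e=[140,0,28] → ·  [on edge]
    (2,11)@(5, 23): e=[0,252,-84] → ·  [on edge]
  covered (20 px):
    · · · · · · · · · · ·
    · · · · · · · · · · ·
    · · · · · · · · · · ·
    · · · · · · · · · · ·
    · █ · · · · · · · · ·
    · █ █ █ █ · · · · · ·
    · █ █ █ █ █ █ █ · · ·
    · · █ █ █ █ █ █ · · ·
    · · █ █ · · · · · · ·
    · · · · · · · · · · ·
    · · · · · · · · · · ·
    · · · · · · · · · · ·
T2:
  2·area = 52
  edge (19, 20)→(15, 24): d=(-4,4) right/bottom  bias=-1
  edge (15, 24)→(18, 8): d=(3,-16) top-left  bias=+0
  edge (18, 8)→(19, 20): d=(1,12) right/bottom  bias=-1
    (8,7)@(17, 15): e=[28,5,19] → █
    (9,7)@(19, 15): e=[20,37,-5] → ·
    (8,8)@(17, 17): e=[20,11,21] → █
    (9,8)@(19, 17): e=[12,43,-3] → ·
    (8,9)@(17, 19): e=[12,17,23] → █
    (9,9)@(19, 19): e=[4,49,-1] → ·
    (8,10)@(17, 21): e=[4,23,25] → █
    (9,10)@(19, 21): e=[-4,55,1] → ·
    (8,11)@(17, 23): e=[-4,29,27] → ·
  covered (4 px):
    · · · · · · · · · · ·
    · · · · · · · · · · ·
    · · · · · · · · · · ·
    · · · · · · · · · · ·
    · · · · · · · · · · ·
    · · · · · · · · · · ·
    · · · · · · · · · · ·
    · · · · · · · · █ · ·
    · · · · · · · · █ · ·
    · · · · · · · · █ · ·
    · · · · · · · · █ · ·
    · · · · · · · · · · ·
T3:
  2·area = 56  (B↔C swapped to make it positive)
  edge (20, 22)→(4, 2): d=(-16,-20) top-left  bias=+0
  edge (4, 2)→(10, 6): d=(6,4) right/bottom  bias=-1
  edge (10, 6)→(20, 22): d=(10,16) right/bottom  bias=-1
    (2,1)@(5, 3): e=[4,2,50] → █
    (3,1)@(7, 3): e=[44,-6,18] → ·
    (2,2)@(5, 5): e=[-28,14,70] → ·
    (3,2)@(7, 5): e=[12,6,38] → █
    (4,2)@(9, 5): e=[52,-2,6] → ·
    (3,3)@(7, 7): e=[-20,18,58] → ·
    (4,3)@(9, 7): e=[20,10,26] → █
    (5,3)@(11, 7): e=[60,2,-6] → ·
    (4,4)@(9, 9): e=[-12,22,46] → ·
    (5,4)@(11, 9): e=[28,14,14] → █
    (6,4)@(13, 9): e=[68,6,-18] → ·
    (5,5)@(11, 11): e=[-4,26,34] → ·
  covered (7 px):
    · · · · · · · · · · ·
    · · █ · · · · · · · ·
    · · · █ · · · · · · ·
    · · · · █ · · · · · ·
    · · · · · █ · · · · ·
    · · · · · · █ · · · ·
    · · · · · · █ · · · ·
    · · · · · · · █ · · ·
    · · · · · · · · · · ·
    · · · · · · · · · · ·
    · · · · · · · · · · ·
    · · · · · · · · · · ·
T4:
  2·area = 24  (B↔C swapped to make it positive)
  edge (16, 14)→(20, 16): d=(4,2) right/bottom  bias=-1
  edge (20, 16)→(20, 22): d=(0,6) right/bottom  bias=-1
  edge (20, 22)→(16, 14): d=(-4,-8) top-left  bias=+0
    (8,7)@(17, 15): e=[2,18,4] → █
    (9,7)@(19, 15): e=[-2,6,20] → ·
    (8,8)@(17, 17): e=[10,18,-4] → ·
    (9,8)@(19, 17): e=[6,6,12] → █
    (10,8)@(21, 17): e=[2,-6,28] → ·
    (9,9)@(19, 19): e=[14,6,4] → █
    (10,9)@(21, 19): e=[10,-6,20] → ·
    (9,10)@(19, 21): e=[22,6,-4] → ·
  covered (3 px):
    · · · · · · · · · · ·
    · · · · · · · · · · ·
    · · · · · · · · · · ·
    · · · · · · · · · · ·
    · · · · · · · · · · ·
    · · · · · · · · · · ·
    · · · · · · · · · · ·
    · · · · · · · · █ · ·
    · · · · · · · · · █ ·
    · · · · · · · · · █ ·
    · · · · · · · · · · ·
    · · · · · · · · · · ·

Answer: [[7,9],[7,10],[8,10]]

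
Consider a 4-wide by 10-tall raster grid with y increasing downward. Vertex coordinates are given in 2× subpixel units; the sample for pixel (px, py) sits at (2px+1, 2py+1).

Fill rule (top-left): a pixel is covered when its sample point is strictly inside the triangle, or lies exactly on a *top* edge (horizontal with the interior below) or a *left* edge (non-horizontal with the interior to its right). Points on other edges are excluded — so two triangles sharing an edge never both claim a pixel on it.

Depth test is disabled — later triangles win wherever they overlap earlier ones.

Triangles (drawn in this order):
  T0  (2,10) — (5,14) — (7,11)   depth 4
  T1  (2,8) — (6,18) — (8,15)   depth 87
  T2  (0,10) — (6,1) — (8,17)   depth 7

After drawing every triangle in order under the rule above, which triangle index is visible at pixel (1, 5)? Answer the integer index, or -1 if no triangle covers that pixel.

T0:
  2·area = 17  (B↔C swapped to make it positive)
  edge (2, 10)→(7, 11): d=(5,1) right/bottom  bias=-1
  edge (7, 11)→(5, 14): d=(-2,3) right/bottom  bias=-1
  edge (5, 14)→(2, 10): d=(-3,-4) top-left  bias=+0
    (1,5)@(3, 11): e=[4,12,1] → █
    (2,5)@(5, 11): e=[2,6,9] → █
    (3,5)@(7, 11): e=[0,0,17] → ·  [on edge]
    (1,6)@(3, 13): e=[14,8,-5] → ·
    (2,6)@(5, 13): e=[12,2,3] → █
    (3,6)@(7, 13): e=[10,-4,11] → ·
    (2,7)@(5, 15): e=[22,-2,-3] → ·
    (1,8)@(3, 17): e=[34,0,-17] → ·  [on edge]
  covered (3 px):
    · · · ·
    · · · ·
    · · · ·
    · · · ·
    · · · ·
    · █ █ ·
    · · █ ·
    · · · ·
    · · · ·
    · · · ·
T1:
  2·area = 32  (B↔C swapped to make it positive)
  edge (2, 8)→(8, 15): d=(6,7) right/bottom  bias=-1
  edge (8, 15)→(6, 18): d=(-2,3) right/bottom  bias=-1
  edge (6, 18)→(2, 8): d=(-4,-10) top-left  bias=+0
    (2,6)@(5, 13): e=[9,13,10] → █
    (3,6)@(7, 13): e=[-5,7,30] → ·
    (2,7)@(5, 15): e=[21,9,2] → █
    (3,7)@(7, 15): e=[7,3,22] → █
    (2,8)@(5, 17): e=[33,5,-6] → ·
    (3,8)@(7, 17): e=[19,-1,14] → ·
  covered (3 px):
    · · · ·
    · · · ·
    · · · ·
    · · · ·
    · · · ·
    · · · ·
    · · █ ·
    · · █ █
    · · · ·
    · · · ·
T2:
  2·area = 114
  edge (0, 10)→(6, 1): d=(6,-9) top-left  bias=+0
  edge (6, 1)→(8, 17): d=(2,16) right/bottom  bias=-1
  edge (8, 17)→(0, 10): d=(-8,-7) top-left  bias=+0
    (2,1)@(5, 3): e=[3,20,91] → █
    (3,1)@(7, 3): e=[21,-12,105] → ·
    (2,2)@(5, 5): e=[15,24,75] → █
    (3,2)@(7, 5): e=[33,-8,89] → ·
    (1,3)@(3, 7): e=[9,60,45] → █
    (3,3)@(7, 7): e=[45,-4,73] → ·
    (0,4)@(1, 9): e=[3,96,15] → █
    (3,4)@(7, 9): e=[57,0,57] → ·  [on edge]
    (0,5)@(1, 11): e=[15,100,-1] → ·
    (1,5)@(3, 11): e=[33,68,13] → █
    (3,5)@(7, 11): e=[69,4,41] → █
    (1,6)@(3, 13): e=[45,72,-3] → ·
  covered (13 px):
    · · · ·
    · · █ ·
    · · █ ·
    · █ █ ·
    █ █ █ ·
    · █ █ █
    · · █ █
    · · · █
    · · · ·
    · · · ·

Z-buffer (winner per pixel, '.' = empty):
  . . . .
  . . 2 .
  . . 2 .
  . 2 2 .
  2 2 2 .
  . 2 2 2
  . . 2 2
  . . 1 2
  . . . .
  . . . .

Result: 2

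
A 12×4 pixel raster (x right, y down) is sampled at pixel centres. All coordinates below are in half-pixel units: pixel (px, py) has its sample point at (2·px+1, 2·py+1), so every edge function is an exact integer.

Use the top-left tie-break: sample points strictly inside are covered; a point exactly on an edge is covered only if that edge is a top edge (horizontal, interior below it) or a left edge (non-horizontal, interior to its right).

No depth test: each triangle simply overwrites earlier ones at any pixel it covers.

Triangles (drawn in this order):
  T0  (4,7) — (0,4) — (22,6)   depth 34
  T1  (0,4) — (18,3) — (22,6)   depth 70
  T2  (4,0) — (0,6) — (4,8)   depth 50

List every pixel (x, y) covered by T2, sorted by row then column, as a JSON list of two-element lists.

T0:
  2·area = 58
  edge (4, 7)→(0, 4): d=(-4,-3) top-left  bias=+0
  edge (0, 4)→(22, 6): d=(22,2) right/bottom  bias=-1
  edge (22, 6)→(4, 7): d=(-18,1) right/bottom  bias=-1
    (1,2)@(3, 5): e=[5,16,37] → █
    (2,2)@(5, 5): e=[11,12,35] → █
    (3,2)@(7, 5): e=[17,8,33] → █
    (4,2)@(9, 5): e=[23,4,31] → █
    (5,2)@(11, 5): e=[29,0,29] → ·  [on edge]
    (1,3)@(3, 7): e=[-3,60,1] → ·
    (2,3)@(5, 7): e=[3,56,-1] → ·
    (3,3)@(7, 7): e=[9,52,-3] → ·
    (4,3)@(9, 7): e=[15,48,-5] → ·
  covered (4 px):
    · · · · · · · · · · · ·
    · · · · · · · · · · · ·
    · █ █ █ █ · · · · · · ·
    · · · · · · · · · · · ·
T1:
  2·area = 58
  edge (0, 4)→(18, 3): d=(18,-1) top-left  bias=+0
  edge (18, 3)→(22, 6): d=(4,3) right/bottom  bias=-1
  edge (22, 6)→(0, 4): d=(-22,-2) top-left  bias=+0
    (5,2)@(11, 5): e=[29,29,0] → █  [on edge]
    (6,2)@(13, 5): e=[31,23,4] → █
    (7,2)@(15, 5): e=[33,17,8] → █
    (8,2)@(17, 5): e=[35,11,12] → █
    (9,2)@(19, 5): e=[37,5,16] → █
    (10,2)@(21, 5): e=[39,-1,20] → ·
    (5,3)@(11, 7): e=[65,37,-44] → ·
    (6,3)@(13, 7): e=[67,31,-40] → ·
    (7,3)@(15, 7): e=[69,25,-36] → ·
    (8,3)@(17, 7): e=[71,19,-32] → ·
    (9,3)@(19, 7): e=[73,13,-28] → ·
  covered (5 px):
    · · · · · · · · · · · ·
    · · · · · · · · · · · ·
    · · · · · █ █ █ █ █ · ·
    · · · · · · · · · · · ·
T2:
  2·area = 32  (B↔C swapped to make it positive)
  edge (4, 0)→(4, 8): d=(0,8) right/bottom  bias=-1
  edge (4, 8)→(0, 6): d=(-4,-2) top-left  bias=+0
  edge (0, 6)→(4, 0): d=(4,-6) top-left  bias=+0
    (1,1)@(3, 3): e=[8,18,6] → █
    (2,1)@(5, 3): e=[-8,22,18] → ·
    (0,2)@(1, 5): e=[24,6,2] → █
    (2,2)@(5, 5): e=[-8,14,26] → ·
    (0,3)@(1, 7): e=[24,-2,10] → ·
    (1,3)@(3, 7): e=[8,2,22] → █
    (2,3)@(5, 7): e=[-8,6,34] → ·
  covered (4 px):
    · · · · · · · · · · · ·
    · █ · · · · · · · · · ·
    █ █ · · · · · · · · · ·
    · █ · · · · · · · · · ·

Final: [[1,1],[0,2],[1,2],[1,3]]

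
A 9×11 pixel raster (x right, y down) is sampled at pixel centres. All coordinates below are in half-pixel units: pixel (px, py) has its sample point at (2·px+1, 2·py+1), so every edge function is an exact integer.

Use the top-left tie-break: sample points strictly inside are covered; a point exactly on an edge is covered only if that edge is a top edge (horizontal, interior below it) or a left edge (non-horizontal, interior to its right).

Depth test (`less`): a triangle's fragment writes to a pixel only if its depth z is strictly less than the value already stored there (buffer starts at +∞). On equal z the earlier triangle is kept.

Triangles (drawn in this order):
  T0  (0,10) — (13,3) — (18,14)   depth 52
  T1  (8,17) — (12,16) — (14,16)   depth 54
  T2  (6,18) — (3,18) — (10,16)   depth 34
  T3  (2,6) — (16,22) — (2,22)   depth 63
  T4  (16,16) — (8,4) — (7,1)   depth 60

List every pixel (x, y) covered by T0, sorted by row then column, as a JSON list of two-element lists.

T0:
  2·area = 178
  edge (0, 10)→(13, 3): d=(13,-7) top-left  bias=+0
  edge (13, 3)→(18, 14): d=(5,11) right/bottom  bias=-1
  edge (18, 14)→(0, 10): d=(-18,-4) top-left  bias=+0
    (6,1)@(13, 3): e=[0,0,178] → ·  [on edge]
    (5,2)@(11, 5): e=[12,32,134] → █
    (6,2)@(13, 5): e=[26,10,142] → █
    (7,2)@(15, 5): e=[40,-12,150] → ·
    (3,3)@(7, 7): e=[10,86,82] → █
    (4,3)@(9, 7): e=[24,64,90] → █
    (7,3)@(15, 7): e=[66,-2,114] → ·
    (1,4)@(3, 9): e=[8,140,30] → █
    (2,4)@(5, 9): e=[22,118,38] → █
    (7,4)@(15, 9): e=[92,8,78] → █
    (8,4)@(17, 9): e=[106,-14,86] → ·
    (1,5)@(3, 11): e=[34,150,-6] → ·
  covered (21 px):
    · · · · · · · · ·
    · · · · · · · · ·
    · · · · · █ █ · ·
    · · · █ █ █ █ · ·
    · █ █ █ █ █ █ █ ·
    · · █ █ █ █ █ █ ·
    · · · · · · · █ █
    · · · · · · · · ·
    · · · · · · · · ·
    · · · · · · · · ·
    · · · · · · · · ·
T1:
  2·area = 2
  edge (8, 17)→(12, 16): d=(4,-1) top-left  bias=+0
  edge (12, 16)→(14, 16): d=(2,0) top-left  bias=+0
  edge (14, 16)→(8, 17): d=(-6,1) right/bottom  bias=-1
  covered (0 px):
    · · · · · · · · ·
    · · · · · · · · ·
    · · · · · · · · ·
    · · · · · · · · ·
    · · · · · · · · ·
    · · · · · · · · ·
    · · · · · · · · ·
    · · · · · · · · ·
    · · · · · · · · ·
    · · · · · · · · ·
    · · · · · · · · ·
T2:
  2·area = 6
  edge (6, 18)→(3, 18): d=(-3,0) right/bottom  bias=-1
  edge (3, 18)→(10, 16): d=(7,-2) top-left  bias=+0
  edge (10, 16)→(6, 18): d=(-4,2) right/bottom  bias=-1
    (3,8)@(7, 17): e=[3,1,2] → █
    (4,8)@(9, 17): e=[3,5,-2] → ·
    (3,9)@(7, 19): e=[-3,15,-6] → ·
  covered (1 px):
    · · · · · · · · ·
    · · · · · · · · ·
    · · · · · · · · ·
    · · · · · · · · ·
    · · · · · · · · ·
    · · · · · · · · ·
    · · · · · · · · ·
    · · · · · · · · ·
    · · · █ · · · · ·
    · · · · · · · · ·
    · · · · · · · · ·
T3:
  2·area = 224
  edge (2, 6)→(16, 22): d=(14,16) right/bottom  bias=-1
  edge (16, 22)→(2, 22): d=(-14,0) right/bottom  bias=-1
  edge (2, 22)→(2, 6): d=(0,-16) top-left  bias=+0
    (1,4)@(3, 9): e=[26,182,16] → █
    (2,4)@(5, 9): e=[-6,182,48] → ·
    (1,5)@(3, 11): e=[54,154,16] → █
    (2,5)@(5, 11): e=[22,154,48] → █
    (3,5)@(7, 11): e=[-10,154,80] → ·
    (1,6)@(3, 13): e=[82,126,16] → █
    (3,6)@(7, 13): e=[18,126,80] → █
    (4,6)@(9, 13): e=[-14,126,112] → ·
    (1,7)@(3, 15): e=[110,98,16] → █
    (4,7)@(9, 15): e=[14,98,112] → █
    (5,7)@(11, 15): e=[-18,98,144] → ·
    (1,8)@(3, 17): e=[138,70,16] → █
  covered (28 px):
    · · · · · · · · ·
    · · · · · · · · ·
    · · · · · · · · ·
    · · · · · · · · ·
    · █ · · · · · · ·
    · █ █ · · · · · ·
    · █ █ █ · · · · ·
    · █ █ █ █ · · · ·
    · █ █ █ █ █ · · ·
    · █ █ █ █ █ █ · ·
    · █ █ █ █ █ █ █ ·
T4:
  2·area = 12
  edge (16, 16)→(8, 4): d=(-8,-12) top-left  bias=+0
  edge (8, 4)→(7, 1): d=(-1,-3) top-left  bias=+0
  edge (7, 1)→(16, 16): d=(9,15) right/bottom  bias=-1
    (3,0)@(7, 1): e=[12,0,0] → ·  [on edge]
    (4,2)@(9, 5): e=[4,2,6] → █
    (5,2)@(11, 5): e=[28,8,-24] → ·
    (4,3)@(9, 7): e=[-12,0,24] → ·  [on edge]
    (6,5)@(13, 11): e=[4,8,0] → ·  [on edge]
    (5,6)@(11, 13): e=[-36,0,48] → ·  [on edge]
    (6,9)@(13, 19): e=[-60,0,72] → ·  [on edge]
  covered (1 px):
    · · · · · · · · ·
    · · · · · · · · ·
    · · · · █ · · · ·
    · · · · · · · · ·
    · · · · · · · · ·
    · · · · · · · · ·
    · · · · · · · · ·
    · · · · · · · · ·
    · · · · · · · · ·
    · · · · · · · · ·
    · · · · · · · · ·

Final: [[5,2],[6,2],[3,3],[4,3],[5,3],[6,3],[1,4],[2,4],[3,4],[4,4],[5,4],[6,4],[7,4],[2,5],[3,5],[4,5],[5,5],[6,5],[7,5],[7,6],[8,6]]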